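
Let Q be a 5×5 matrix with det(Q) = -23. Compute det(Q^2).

det(Q^2) = (det Q)^2 = (-23)^2 = 529

The determinant is 529.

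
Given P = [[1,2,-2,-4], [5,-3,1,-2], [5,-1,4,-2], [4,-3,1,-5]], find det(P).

247

Expand along row 1:
  + (1) · M_11   where M_11 = det([-3 1 -2; -1 4 -2; -3 1 -5]) = 33
  − (2) · M_12   where M_12 = det([5 1 -2; 5 4 -2; 4 1 -5]) = -51
  + (-2) · M_13   where M_13 = det([5 -3 -2; 5 -1 -2; 4 -3 -5]) = -34
  − (-4) · M_14   where M_14 = det([5 -3 1; 5 -1 4; 4 -3 1]) = 11
det = (+1)·(1)·(33) + (-1)·(2)·(-51) + (+1)·(-2)·(-34) + (-1)·(-4)·(11) = 247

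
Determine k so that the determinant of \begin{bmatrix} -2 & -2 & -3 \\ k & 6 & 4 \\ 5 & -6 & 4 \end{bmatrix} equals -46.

Expanding along the row containing k, det(B) is linear in k: det(B) = (26)·k + (-46).
Set (26)·k + (-46) = -46  ⇒  (26)·k = 0  ⇒  k = 0.

k = 0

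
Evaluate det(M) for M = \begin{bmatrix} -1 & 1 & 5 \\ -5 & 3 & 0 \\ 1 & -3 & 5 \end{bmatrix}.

Expand along column 3:
  + 5 · |-5 3; 1 -3| = 5·(15 − 3) = 60
  + 5 · |-1 1; -5 3| = 5·(-3 − (-5)) = 10
Sum: (60) + (10) = 70

|M| = 70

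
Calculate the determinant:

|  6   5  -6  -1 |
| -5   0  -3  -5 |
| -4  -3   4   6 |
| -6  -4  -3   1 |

The determinant is 1049.

Expand along row 2 (it has 1 zero):
  − (-5) · M_21   where M_21 = det([5 -6 -1; -3 4 6; -4 -3 1]) = 211
  − (-3) · M_23   where M_23 = det([6 5 -1; -4 -3 6; -6 -4 1]) = -32
  + (-5) · M_24   where M_24 = det([6 5 -6; -4 -3 4; -6 -4 -3]) = -18
det = (-1)·(-5)·(211) + (-1)·(-3)·(-32) + (+1)·(-5)·(-18) = 1049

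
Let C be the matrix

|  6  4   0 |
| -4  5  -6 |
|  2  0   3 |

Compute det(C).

Expand along column 2:
  − 4 · |-4 -6; 2 3| = −4·(-12 − (-12)) = 0
  + 5 · |6 0; 2 3| = 5·(18 − 0) = 90
Sum: (0) + (90) = 90

|C| = 90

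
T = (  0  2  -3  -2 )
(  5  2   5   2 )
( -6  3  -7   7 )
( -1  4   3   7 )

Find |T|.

Expand along row 1 (it has 1 zero):
  − (2) · M_12   where M_12 = det([5 5 2; -6 -7 7; -1 3 7]) = -225
  + (-3) · M_13   where M_13 = det([5 2 2; -6 3 7; -1 4 7]) = -7
  − (-2) · M_14   where M_14 = det([5 2 5; -6 3 -7; -1 4 3]) = 130
det = (-1)·(2)·(-225) + (+1)·(-3)·(-7) + (-1)·(-2)·(130) = 731

731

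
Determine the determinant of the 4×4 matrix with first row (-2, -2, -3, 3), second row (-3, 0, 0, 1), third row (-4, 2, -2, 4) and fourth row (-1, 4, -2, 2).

-50

Expand along row 2 (it has 2 zeros):
  − (-3) · M_21   where M_21 = det([-2 -3 3; 2 -2 4; 4 -2 2]) = -32
  + (1) · M_24   where M_24 = det([-2 -2 -3; -4 2 -2; -1 4 -2]) = 46
det = (-1)·(-3)·(-32) + (+1)·(1)·(46) = -50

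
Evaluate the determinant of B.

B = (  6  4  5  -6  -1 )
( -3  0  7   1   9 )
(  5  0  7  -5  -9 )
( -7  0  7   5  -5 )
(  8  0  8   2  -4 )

The determinant is 51136.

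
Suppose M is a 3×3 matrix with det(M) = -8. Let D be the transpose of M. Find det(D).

det(Mᵀ) = det(M).
det(D) = (1)·(-8) = -8

-8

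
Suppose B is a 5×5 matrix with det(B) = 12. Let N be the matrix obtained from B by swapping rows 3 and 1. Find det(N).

-12

Swapping two rows multiplies the determinant by −1.
det(N) = (-1)·(12) = -12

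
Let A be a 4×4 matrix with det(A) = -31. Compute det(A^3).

-29791

det(A^3) = (det A)^3 = (-31)^3 = -29791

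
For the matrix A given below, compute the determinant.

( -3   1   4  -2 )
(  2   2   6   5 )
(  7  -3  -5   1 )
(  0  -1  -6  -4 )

Expand along row 4 (it has 1 zero):
  + (-1) · M_42   where M_42 = det([-3 4 -2; 2 6 5; 7 -5 1]) = 143
  − (-6) · M_43   where M_43 = det([-3 1 -2; 2 2 5; 7 -3 1]) = 22
  + (-4) · M_44   where M_44 = det([-3 1 4; 2 2 6; 7 -3 -5]) = -52
det = (+1)·(-1)·(143) + (-1)·(-6)·(22) + (+1)·(-4)·(-52) = 197

|A| = 197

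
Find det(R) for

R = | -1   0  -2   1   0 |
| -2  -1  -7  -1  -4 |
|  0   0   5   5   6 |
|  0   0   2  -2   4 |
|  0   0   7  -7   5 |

R is block upper-triangular with a 2×2 block and a 3×3 block on the diagonal, so its determinant equals the product of the determinants of the diagonal blocks.
det of the 2×2 block = 1
det of the 3×3 block = 180
det = (1)·(180) = 180

det(R) = 180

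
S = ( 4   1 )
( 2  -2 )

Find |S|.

-10

det(S) = 4·(-2) − 1·2 = -8 − 2 = -10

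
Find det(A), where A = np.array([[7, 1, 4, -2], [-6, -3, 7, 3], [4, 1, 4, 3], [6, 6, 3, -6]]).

1692

Expand along row 1:
  + (7) · M_11   where M_11 = det([-3 7 3; 1 4 3; 6 3 -6]) = 204
  − (1) · M_12   where M_12 = det([-6 7 3; 4 4 3; 6 3 -6]) = 456
  + (4) · M_13   where M_13 = det([-6 -3 3; 4 1 3; 6 6 -6]) = 72
  − (-2) · M_14   where M_14 = det([-6 -3 7; 4 1 4; 6 6 3]) = 216
det = (+1)·(7)·(204) + (-1)·(1)·(456) + (+1)·(4)·(72) + (-1)·(-2)·(216) = 1692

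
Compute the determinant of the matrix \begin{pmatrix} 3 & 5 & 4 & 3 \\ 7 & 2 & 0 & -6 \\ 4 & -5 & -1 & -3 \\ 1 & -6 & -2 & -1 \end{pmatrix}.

Expand along row 2 (it has 1 zero):
  − (7) · M_21   where M_21 = det([5 4 3; -5 -1 -3; -6 -2 -1]) = 39
  + (2) · M_22   where M_22 = det([3 4 3; 4 -1 -3; 1 -2 -1]) = -32
  + (-6) · M_24   where M_24 = det([3 5 4; 4 -5 -1; 1 -6 -2]) = -29
det = (-1)·(7)·(39) + (+1)·(2)·(-32) + (+1)·(-6)·(-29) = -163

-163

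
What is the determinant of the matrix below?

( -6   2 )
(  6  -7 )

30

det = (-6)·(-7) − 2·6 = 42 − 12 = 30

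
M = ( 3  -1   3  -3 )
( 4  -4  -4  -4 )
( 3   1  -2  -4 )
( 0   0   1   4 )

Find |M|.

The determinant is 344.

Expand along row 4 (it has 2 zeros):
  − (1) · M_43   where M_43 = det([3 -1 -3; 4 -4 -4; 3 1 -4]) = 8
  + (4) · M_44   where M_44 = det([3 -1 3; 4 -4 -4; 3 1 -2]) = 88
det = (-1)·(1)·(8) + (+1)·(4)·(88) = 344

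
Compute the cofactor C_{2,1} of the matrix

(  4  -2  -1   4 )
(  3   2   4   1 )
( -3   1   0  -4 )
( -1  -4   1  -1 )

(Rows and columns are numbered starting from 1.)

Delete row 2 and column 1; the remaining 3×3 submatrix is [-2 -1 4; 1 0 -4; -4 1 -1].
Its determinant is -21.
The cofactor carries sign (−1)^(2+1) = −1, so C_{2,1} = −(-21) = 21.

21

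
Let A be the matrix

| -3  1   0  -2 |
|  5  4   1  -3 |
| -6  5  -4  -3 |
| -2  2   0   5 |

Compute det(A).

det(A) = 585

Expand along column 3 (it has 2 zeros):
  − (1) · M_23   where M_23 = det([-3 1 -2; -6 5 -3; -2 2 5]) = -53
  + (-4) · M_33   where M_33 = det([-3 1 -2; 5 4 -3; -2 2 5]) = -133
det = (-1)·(1)·(-53) + (+1)·(-4)·(-133) = 585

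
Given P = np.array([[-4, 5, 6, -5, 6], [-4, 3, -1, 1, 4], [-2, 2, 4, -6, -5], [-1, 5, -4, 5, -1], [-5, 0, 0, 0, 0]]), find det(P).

Expand along row 5 (it has 4 zeros):
  + (-5) · M_51   where M_51 = det([5 6 -5 6; 3 -1 1 4; 2 4 -6 -5; 5 -4 5 -1]) = -690
det = (+1)·(-5)·(-690) = 3450

3450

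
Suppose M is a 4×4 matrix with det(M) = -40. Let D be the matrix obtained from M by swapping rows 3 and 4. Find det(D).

det(D) = 40

Swapping two rows multiplies the determinant by −1.
det(D) = (-1)·(-40) = 40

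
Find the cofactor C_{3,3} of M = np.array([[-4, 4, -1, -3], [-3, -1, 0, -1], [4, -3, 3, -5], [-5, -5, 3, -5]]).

-70

Delete row 3 and column 3; the remaining 3×3 submatrix is [-4 4 -3; -3 -1 -1; -5 -5 -5].
Its determinant is -70.
The cofactor carries sign (−1)^(3+3) = +1, so C_{3,3} = +(-70) = -70.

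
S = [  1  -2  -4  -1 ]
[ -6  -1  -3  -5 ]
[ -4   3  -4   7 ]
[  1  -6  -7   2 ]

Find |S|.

Expand along row 1:
  + (1) · M_11   where M_11 = det([-1 -3 -5; 3 -4 7; -6 -7 2]) = 328
  − (-2) · M_12   where M_12 = det([-6 -3 -5; -4 -4 7; 1 -7 2]) = -451
  + (-4) · M_13   where M_13 = det([-6 -1 -5; -4 3 7; 1 -6 2]) = -408
  − (-1) · M_14   where M_14 = det([-6 -1 -3; -4 3 -4; 1 -6 -7]) = 239
det = (+1)·(1)·(328) + (-1)·(-2)·(-451) + (+1)·(-4)·(-408) + (-1)·(-1)·(239) = 1297

1297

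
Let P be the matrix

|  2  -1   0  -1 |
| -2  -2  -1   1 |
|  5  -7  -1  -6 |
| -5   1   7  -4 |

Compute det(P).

|P| = -138

Expand along row 1 (it has 1 zero):
  + (2) · M_11   where M_11 = det([-2 -1 1; -7 -1 -6; 1 7 -4]) = -106
  − (-1) · M_12   where M_12 = det([-2 -1 1; 5 -1 -6; -5 7 -4]) = -112
  − (-1) · M_14   where M_14 = det([-2 -2 -1; 5 -7 -1; -5 1 7]) = 186
det = (+1)·(2)·(-106) + (-1)·(-1)·(-112) + (-1)·(-1)·(186) = -138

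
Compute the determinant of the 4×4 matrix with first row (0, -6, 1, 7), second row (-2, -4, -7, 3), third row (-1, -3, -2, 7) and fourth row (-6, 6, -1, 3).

The determinant is 956.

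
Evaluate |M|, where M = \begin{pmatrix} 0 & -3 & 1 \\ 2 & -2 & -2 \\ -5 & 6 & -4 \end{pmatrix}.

Expand along row 1:
  − (-3) · |2 -2; -5 -4| = −(-3)·(-8 − 10) = -54
  + 1 · |2 -2; -5 6| = 1·(12 − 10) = 2
Sum: (-54) + (2) = -52

det(M) = -52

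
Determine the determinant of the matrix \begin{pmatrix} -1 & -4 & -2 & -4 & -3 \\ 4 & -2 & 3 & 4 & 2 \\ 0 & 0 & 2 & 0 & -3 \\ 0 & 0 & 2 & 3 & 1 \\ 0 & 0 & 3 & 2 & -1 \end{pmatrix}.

The matrix is block upper-triangular with a 2×2 block and a 3×3 block on the diagonal, so its determinant equals the product of the determinants of the diagonal blocks.
det of the 2×2 block = 18
det of the 3×3 block = 5
det = (18)·(5) = 90

The determinant is 90.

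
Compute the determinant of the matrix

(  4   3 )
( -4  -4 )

det = 4·(-4) − 3·(-4) = -16 − (-12) = -4

The determinant is -4.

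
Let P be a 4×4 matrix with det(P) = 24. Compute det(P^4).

det(P^4) = (det P)^4 = (24)^4 = 331776

331776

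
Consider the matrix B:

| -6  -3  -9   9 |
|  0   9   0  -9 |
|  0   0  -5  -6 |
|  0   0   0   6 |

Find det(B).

B is upper triangular, so det(B) is the product of the diagonal entries:
det = (-6) · (9) · (-5) · (6) = 1620

|B| = 1620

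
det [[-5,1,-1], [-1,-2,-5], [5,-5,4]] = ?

The determinant is 129.

Expand along row 1:
  + (-5) · |-2 -5; -5 4| = (-5)·(-8 − 25) = 165
  − 1 · |-1 -5; 5 4| = −1·(-4 − (-25)) = -21
  + (-1) · |-1 -2; 5 -5| = (-1)·(5 − (-10)) = -15
Sum: (165) + (-21) + (-15) = 129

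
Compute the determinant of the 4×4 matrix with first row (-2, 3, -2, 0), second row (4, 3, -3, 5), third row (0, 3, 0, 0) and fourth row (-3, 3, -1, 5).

Expand along row 3 (it has 3 zeros):
  − (3) · M_32   where M_32 = det([-2 -2 0; 4 -3 5; -3 -1 5]) = 90
det = (-1)·(3)·(90) = -270

-270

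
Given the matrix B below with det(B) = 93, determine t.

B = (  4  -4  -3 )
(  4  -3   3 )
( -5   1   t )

Expanding along the row containing t, det(B) is linear in t: det(B) = (4)·t + (81).
Set (4)·t + (81) = 93  ⇒  (4)·t = 12  ⇒  t = 3.

3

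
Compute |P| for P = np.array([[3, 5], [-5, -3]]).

det(P) = 16

det(P) = 3·(-3) − 5·(-5) = -9 − (-25) = 16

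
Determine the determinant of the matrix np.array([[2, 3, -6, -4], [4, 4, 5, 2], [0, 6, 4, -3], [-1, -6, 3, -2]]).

1699

Expand along row 3 (it has 1 zero):
  − (6) · M_32   where M_32 = det([2 -6 -4; 4 5 2; -1 3 -2]) = -136
  + (4) · M_33   where M_33 = det([2 3 -4; 4 4 2; -1 -6 -2]) = 106
  − (-3) · M_34   where M_34 = det([2 3 -6; 4 4 5; -1 -6 3]) = 153
det = (-1)·(6)·(-136) + (+1)·(4)·(106) + (-1)·(-3)·(153) = 1699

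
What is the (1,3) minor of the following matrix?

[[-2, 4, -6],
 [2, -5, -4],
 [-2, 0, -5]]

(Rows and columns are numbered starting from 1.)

Delete row 1 and column 3; the remaining 2×2 submatrix is [2 -5; -2 0].
Its determinant is 2·0 − (-5)·(-2) = -10.

-10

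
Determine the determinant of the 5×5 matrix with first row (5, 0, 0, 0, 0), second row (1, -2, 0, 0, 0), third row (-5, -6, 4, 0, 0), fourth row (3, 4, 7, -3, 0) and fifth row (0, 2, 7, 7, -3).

-360

The matrix is lower triangular, so the determinant is the product of the diagonal entries:
det = (5) · (-2) · (4) · (-3) · (-3) = -360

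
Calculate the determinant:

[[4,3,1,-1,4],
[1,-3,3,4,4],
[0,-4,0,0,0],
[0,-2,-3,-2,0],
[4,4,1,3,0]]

The determinant is -1040.

Expand along row 3 (it has 4 zeros):
  − (-4) · M_32   where M_32 = det([4 1 -1 4; 1 3 4 4; 0 -3 -2 0; 4 1 3 0]) = -260
det = (-1)·(-4)·(-260) = -1040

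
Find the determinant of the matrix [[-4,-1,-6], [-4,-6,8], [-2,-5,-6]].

Expand along row 1:
  + (-4) · |-6 8; -5 -6| = (-4)·(36 − (-40)) = -304
  − (-1) · |-4 8; -2 -6| = −(-1)·(24 − (-16)) = 40
  + (-6) · |-4 -6; -2 -5| = (-6)·(20 − 12) = -48
Sum: (-304) + (40) + (-48) = -312

The determinant is -312.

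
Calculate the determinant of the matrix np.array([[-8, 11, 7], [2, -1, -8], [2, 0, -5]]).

Expand along row 3:
  + 2 · |11 7; -1 -8| = 2·(-88 − (-7)) = -162
  + (-5) · |-8 11; 2 -1| = (-5)·(8 − 22) = 70
Sum: (-162) + (70) = -92

-92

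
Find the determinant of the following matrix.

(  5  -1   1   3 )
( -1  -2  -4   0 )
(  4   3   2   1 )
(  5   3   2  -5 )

-384

Expand along row 2 (it has 1 zero):
  − (-1) · M_21   where M_21 = det([-1 1 3; 3 2 1; 3 2 -5]) = 30
  + (-2) · M_22   where M_22 = det([5 1 3; 4 2 1; 5 2 -5]) = -41
  − (-4) · M_23   where M_23 = det([5 -1 3; 4 3 1; 5 3 -5]) = -124
det = (-1)·(-1)·(30) + (+1)·(-2)·(-41) + (-1)·(-4)·(-124) = -384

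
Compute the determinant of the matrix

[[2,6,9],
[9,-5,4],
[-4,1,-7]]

Expand along column 1:
  + 2 · |-5 4; 1 -7| = 2·(35 − 4) = 62
  − 9 · |6 9; 1 -7| = −9·(-42 − 9) = 459
  + (-4) · |6 9; -5 4| = (-4)·(24 − (-45)) = -276
Sum: (62) + (459) + (-276) = 245

245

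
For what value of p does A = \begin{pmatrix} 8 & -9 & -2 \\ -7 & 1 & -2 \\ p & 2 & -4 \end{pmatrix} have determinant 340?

Expanding along the column containing p, det(A) is linear in p: det(A) = (20)·p + (280).
Set (20)·p + (280) = 340  ⇒  (20)·p = 60  ⇒  p = 3.

p = 3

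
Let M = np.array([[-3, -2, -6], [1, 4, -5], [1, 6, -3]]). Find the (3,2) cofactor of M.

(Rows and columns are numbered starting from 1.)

-21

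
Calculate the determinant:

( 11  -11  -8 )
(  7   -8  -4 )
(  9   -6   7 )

-185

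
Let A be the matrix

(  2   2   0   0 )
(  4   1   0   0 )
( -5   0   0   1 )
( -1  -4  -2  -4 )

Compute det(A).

A is block lower-triangular with a 2×2 block and a 2×2 block on the diagonal, so its determinant equals the product of the determinants of the diagonal blocks.
det of the 2×2 block = -6
det of the 2×2 block = 2
det = (-6)·(2) = -12

-12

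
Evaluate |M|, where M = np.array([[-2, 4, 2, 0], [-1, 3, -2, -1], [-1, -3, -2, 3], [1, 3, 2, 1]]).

The determinant is 144.

Expand along row 1 (it has 1 zero):
  + (-2) · M_11   where M_11 = det([3 -2 -1; -3 -2 3; 3 2 1]) = -48
  − (4) · M_12   where M_12 = det([-1 -2 -1; -1 -2 3; 1 2 1]) = 0
  + (2) · M_13   where M_13 = det([-1 3 -1; -1 -3 3; 1 3 1]) = 24
det = (+1)·(-2)·(-48) + (-1)·(4)·(0) + (+1)·(2)·(24) = 144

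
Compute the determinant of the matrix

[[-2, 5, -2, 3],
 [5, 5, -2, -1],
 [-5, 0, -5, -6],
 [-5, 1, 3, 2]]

-1269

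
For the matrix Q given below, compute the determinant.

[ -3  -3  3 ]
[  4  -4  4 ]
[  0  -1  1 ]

Expand along column 1:
  + (-3) · |-4 4; -1 1| = (-3)·(-4 − (-4)) = 0
  − 4 · |-3 3; -1 1| = −4·(-3 − (-3)) = 0
Sum: (0) + (0) = 0

The determinant is 0.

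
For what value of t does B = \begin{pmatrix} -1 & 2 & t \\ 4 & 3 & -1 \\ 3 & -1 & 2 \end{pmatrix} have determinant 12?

t = -3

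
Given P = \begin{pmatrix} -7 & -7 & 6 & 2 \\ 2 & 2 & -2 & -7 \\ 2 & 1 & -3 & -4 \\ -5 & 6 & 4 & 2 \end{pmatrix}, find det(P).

575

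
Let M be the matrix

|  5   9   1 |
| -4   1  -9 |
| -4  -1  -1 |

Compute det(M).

Expand along row 1:
  + 5 · |1 -9; -1 -1| = 5·(-1 − 9) = -50
  − 9 · |-4 -9; -4 -1| = −9·(4 − 36) = 288
  + 1 · |-4 1; -4 -1| = 1·(4 − (-4)) = 8
Sum: (-50) + (288) + (8) = 246

246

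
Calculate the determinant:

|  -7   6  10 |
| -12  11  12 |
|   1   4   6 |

-212

Expand along row 1:
  + (-7) · |11 12; 4 6| = (-7)·(66 − 48) = -126
  − 6 · |-12 12; 1 6| = −6·(-72 − 12) = 504
  + 10 · |-12 11; 1 4| = 10·(-48 − 11) = -590
Sum: (-126) + (504) + (-590) = -212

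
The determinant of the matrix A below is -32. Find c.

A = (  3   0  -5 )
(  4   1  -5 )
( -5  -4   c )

c = -9

Expanding along the row containing c, det(A) is linear in c: det(A) = (3)·c + (-5).
Set (3)·c + (-5) = -32  ⇒  (3)·c = -27  ⇒  c = -9.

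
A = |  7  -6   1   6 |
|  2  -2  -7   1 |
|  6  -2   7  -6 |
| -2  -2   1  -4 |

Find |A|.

Expand along row 1:
  + (7) · M_11   where M_11 = det([-2 -7 1; -2 7 -6; -2 1 -4]) = 28
  − (-6) · M_12   where M_12 = det([2 -7 1; 6 7 -6; -2 1 -4]) = -276
  + (1) · M_13   where M_13 = det([2 -2 1; 6 -2 -6; -2 -2 -4]) = -96
  − (6) · M_14   where M_14 = det([2 -2 -7; 6 -2 7; -2 -2 1]) = 176
det = (+1)·(7)·(28) + (-1)·(-6)·(-276) + (+1)·(1)·(-96) + (-1)·(6)·(176) = -2612

-2612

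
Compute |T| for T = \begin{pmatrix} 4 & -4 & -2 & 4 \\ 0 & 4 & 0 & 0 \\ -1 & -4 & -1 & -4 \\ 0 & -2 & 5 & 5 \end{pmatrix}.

The determinant is 120.

Expand along row 2 (it has 3 zeros):
  + (4) · M_22   where M_22 = det([4 -2 4; -1 -1 -4; 0 5 5]) = 30
det = (+1)·(4)·(30) = 120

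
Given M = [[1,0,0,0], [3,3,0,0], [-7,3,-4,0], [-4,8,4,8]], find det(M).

The determinant is -96.

M is lower triangular, so det(M) is the product of the diagonal entries:
det = (1) · (3) · (-4) · (8) = -96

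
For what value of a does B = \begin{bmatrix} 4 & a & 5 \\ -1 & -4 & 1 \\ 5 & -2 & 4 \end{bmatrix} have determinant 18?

a = -4

Expanding along the column containing a, det(B) is linear in a: det(B) = (9)·a + (54).
Set (9)·a + (54) = 18  ⇒  (9)·a = -36  ⇒  a = -4.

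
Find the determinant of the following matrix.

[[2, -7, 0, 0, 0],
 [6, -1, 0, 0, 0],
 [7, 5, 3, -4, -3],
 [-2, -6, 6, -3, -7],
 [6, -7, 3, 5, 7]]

7080

The matrix is block lower-triangular with a 2×2 block and a 3×3 block on the diagonal, so its determinant equals the product of the determinants of the diagonal blocks.
det of the 2×2 block = 40
det of the 3×3 block = 177
det = (40)·(177) = 7080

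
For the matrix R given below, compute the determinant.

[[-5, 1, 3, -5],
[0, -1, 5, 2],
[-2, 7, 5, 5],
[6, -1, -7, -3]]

Expand along row 2 (it has 1 zero):
  + (-1) · M_22   where M_22 = det([-5 3 -5; -2 5 5; 6 -7 -3]) = 52
  − (5) · M_23   where M_23 = det([-5 1 -5; -2 7 5; 6 -1 -3]) = 304
  + (2) · M_24   where M_24 = det([-5 1 3; -2 7 5; 6 -1 -7]) = 116
det = (+1)·(-1)·(52) + (-1)·(5)·(304) + (+1)·(2)·(116) = -1340

-1340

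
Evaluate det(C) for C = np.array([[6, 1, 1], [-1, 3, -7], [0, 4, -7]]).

|C| = 31

Expand along row 3:
  − 4 · |6 1; -1 -7| = −4·(-42 − (-1)) = 164
  + (-7) · |6 1; -1 3| = (-7)·(18 − (-1)) = -133
Sum: (164) + (-133) = 31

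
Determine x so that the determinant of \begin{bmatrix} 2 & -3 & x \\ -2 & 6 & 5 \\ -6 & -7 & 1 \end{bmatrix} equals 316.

3

Expanding along the row containing x, det(A) is linear in x: det(A) = (50)·x + (166).
Set (50)·x + (166) = 316  ⇒  (50)·x = 150  ⇒  x = 3.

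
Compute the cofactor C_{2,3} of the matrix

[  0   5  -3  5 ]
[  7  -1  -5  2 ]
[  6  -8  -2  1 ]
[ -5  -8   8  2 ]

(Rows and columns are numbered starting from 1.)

Delete row 2 and column 3; the remaining 3×3 submatrix is [0 5 5; 6 -8 1; -5 -8 2].
Its determinant is -525.
The cofactor carries sign (−1)^(2+3) = −1, so C_{2,3} = −(-525) = 525.

The cofactor is 525.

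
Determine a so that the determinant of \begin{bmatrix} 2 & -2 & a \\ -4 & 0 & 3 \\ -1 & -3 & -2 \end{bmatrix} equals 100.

5

Expanding along the row containing a, det(B) is linear in a: det(B) = (12)·a + (40).
Set (12)·a + (40) = 100  ⇒  (12)·a = 60  ⇒  a = 5.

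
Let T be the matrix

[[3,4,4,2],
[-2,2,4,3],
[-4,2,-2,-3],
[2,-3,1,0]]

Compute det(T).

|T| = 250

Expand along row 4 (it has 1 zero):
  − (2) · M_41   where M_41 = det([4 4 2; 2 4 3; 2 -2 -3]) = 0
  + (-3) · M_42   where M_42 = det([3 4 2; -2 4 3; -4 -2 -3]) = -50
  − (1) · M_43   where M_43 = det([3 4 2; -2 2 3; -4 2 -3]) = -100
det = (-1)·(2)·(0) + (+1)·(-3)·(-50) + (-1)·(1)·(-100) = 250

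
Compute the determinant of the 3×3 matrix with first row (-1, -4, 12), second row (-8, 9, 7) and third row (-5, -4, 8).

708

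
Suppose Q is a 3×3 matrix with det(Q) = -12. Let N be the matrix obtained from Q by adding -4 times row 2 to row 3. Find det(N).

Adding a multiple of one row to another leaves the determinant unchanged.
det(N) = (1)·(-12) = -12

-12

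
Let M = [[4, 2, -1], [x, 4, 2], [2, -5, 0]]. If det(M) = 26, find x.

Expanding along the column containing x, det(M) is linear in x: det(M) = (5)·x + (56).
Set (5)·x + (56) = 26  ⇒  (5)·x = -30  ⇒  x = -6.

-6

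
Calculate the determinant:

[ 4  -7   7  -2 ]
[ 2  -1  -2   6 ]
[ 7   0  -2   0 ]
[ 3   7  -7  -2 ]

Expand along row 3 (it has 2 zeros):
  + (7) · M_31   where M_31 = det([-7 7 -2; -1 -2 6; 7 -7 -2]) = -84
  + (-2) · M_33   where M_33 = det([4 -7 -2; 2 -1 6; 3 7 -2]) = -348
det = (+1)·(7)·(-84) + (+1)·(-2)·(-348) = 108

The determinant is 108.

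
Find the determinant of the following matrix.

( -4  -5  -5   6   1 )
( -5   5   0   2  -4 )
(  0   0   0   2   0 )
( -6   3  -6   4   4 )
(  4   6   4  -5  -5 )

Expand along row 3 (it has 4 zeros):
  − (2) · M_34   where M_34 = det([-4 -5 -5 1; -5 5 0 -4; -6 3 -6 4; 4 6 4 -5]) = -1207
det = (-1)·(2)·(-1207) = 2414

2414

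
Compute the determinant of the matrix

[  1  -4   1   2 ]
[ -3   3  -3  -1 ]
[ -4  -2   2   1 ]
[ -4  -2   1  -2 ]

171

Expand along row 1:
  + (1) · M_11   where M_11 = det([3 -3 -1; -2 2 1; -2 1 -2]) = 1
  − (-4) · M_12   where M_12 = det([-3 -3 -1; -4 2 1; -4 1 -2]) = 47
  + (1) · M_13   where M_13 = det([-3 3 -1; -4 -2 1; -4 -2 -2]) = -54
  − (2) · M_14   where M_14 = det([-3 3 -3; -4 -2 2; -4 -2 1]) = -18
det = (+1)·(1)·(1) + (-1)·(-4)·(47) + (+1)·(1)·(-54) + (-1)·(2)·(-18) = 171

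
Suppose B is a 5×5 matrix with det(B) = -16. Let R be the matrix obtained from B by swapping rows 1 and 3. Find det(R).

Swapping two rows multiplies the determinant by −1.
det(R) = (-1)·(-16) = 16

|R| = 16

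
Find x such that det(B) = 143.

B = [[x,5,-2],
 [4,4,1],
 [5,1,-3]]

-2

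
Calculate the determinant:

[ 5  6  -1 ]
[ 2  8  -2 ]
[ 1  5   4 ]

The determinant is 148.

Expand along row 1:
  + 5 · |8 -2; 5 4| = 5·(32 − (-10)) = 210
  − 6 · |2 -2; 1 4| = −6·(8 − (-2)) = -60
  + (-1) · |2 8; 1 5| = (-1)·(10 − 8) = -2
Sum: (210) + (-60) + (-2) = 148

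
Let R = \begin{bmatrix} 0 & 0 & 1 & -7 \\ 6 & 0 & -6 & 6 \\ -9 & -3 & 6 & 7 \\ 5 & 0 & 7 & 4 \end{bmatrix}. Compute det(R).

-1494

Expand along column 2 (it has 3 zeros):
  − (-3) · M_32   where M_32 = det([0 1 -7; 6 -6 6; 5 7 4]) = -498
det = (-1)·(-3)·(-498) = -1494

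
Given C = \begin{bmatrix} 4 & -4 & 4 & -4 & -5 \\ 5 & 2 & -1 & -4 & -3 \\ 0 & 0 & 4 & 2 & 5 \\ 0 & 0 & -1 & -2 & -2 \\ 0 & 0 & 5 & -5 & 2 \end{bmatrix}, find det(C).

C is block upper-triangular with a 2×2 block and a 3×3 block on the diagonal, so its determinant equals the product of the determinants of the diagonal blocks.
det of the 2×2 block = 28
det of the 3×3 block = 3
det = (28)·(3) = 84

84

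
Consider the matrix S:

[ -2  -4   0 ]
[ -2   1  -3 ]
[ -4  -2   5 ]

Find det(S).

det(S) = -86

Expand along column 3:
  − (-3) · |-2 -4; -4 -2| = −(-3)·(4 − 16) = -36
  + 5 · |-2 -4; -2 1| = 5·(-2 − 8) = -50
Sum: (-36) + (-50) = -86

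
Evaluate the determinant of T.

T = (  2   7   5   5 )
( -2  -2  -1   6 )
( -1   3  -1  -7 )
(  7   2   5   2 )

det(T) = -224

Expand along row 1:
  + (2) · M_11   where M_11 = det([-2 -1 6; 3 -1 -7; 2 5 2]) = 56
  − (7) · M_12   where M_12 = det([-2 -1 6; -1 -1 -7; 7 5 2]) = -7
  + (5) · M_13   where M_13 = det([-2 -2 6; -1 3 -7; 7 2 2]) = -84
  − (5) · M_14   where M_14 = det([-2 -2 -1; -1 3 -1; 7 2 5]) = -7
det = (+1)·(2)·(56) + (-1)·(7)·(-7) + (+1)·(5)·(-84) + (-1)·(5)·(-7) = -224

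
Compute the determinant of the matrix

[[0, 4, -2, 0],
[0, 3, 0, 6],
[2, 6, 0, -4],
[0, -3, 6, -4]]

-264

Expand along column 1 (it has 3 zeros):
  + (2) · M_31   where M_31 = det([4 -2 0; 3 0 6; -3 6 -4]) = -132
det = (+1)·(2)·(-132) = -264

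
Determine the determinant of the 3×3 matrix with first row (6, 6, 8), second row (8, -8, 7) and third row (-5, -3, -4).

-212

Expand along column 1:
  + 6 · |-8 7; -3 -4| = 6·(32 − (-21)) = 318
  − 8 · |6 8; -3 -4| = −8·(-24 − (-24)) = 0
  + (-5) · |6 8; -8 7| = (-5)·(42 − (-64)) = -530
Sum: (318) + (0) + (-530) = -212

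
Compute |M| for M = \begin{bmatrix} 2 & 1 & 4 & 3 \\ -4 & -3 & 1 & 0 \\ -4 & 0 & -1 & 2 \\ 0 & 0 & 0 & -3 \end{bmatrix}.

Expand along row 4 (it has 3 zeros):
  + (-3) · M_44   where M_44 = det([2 1 4; -4 -3 1; -4 0 -1]) = -50
det = (+1)·(-3)·(-50) = 150

det(M) = 150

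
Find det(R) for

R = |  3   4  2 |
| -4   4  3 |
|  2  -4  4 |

Expand along row 1:
  + 3 · |4 3; -4 4| = 3·(16 − (-12)) = 84
  − 4 · |-4 3; 2 4| = −4·(-16 − 6) = 88
  + 2 · |-4 4; 2 -4| = 2·(16 − 8) = 16
Sum: (84) + (88) + (16) = 188

det(R) = 188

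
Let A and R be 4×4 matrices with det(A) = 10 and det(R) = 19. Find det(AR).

det(AR) = 190

det(AR) = det(A)·det(R) = (10)·(19) = 190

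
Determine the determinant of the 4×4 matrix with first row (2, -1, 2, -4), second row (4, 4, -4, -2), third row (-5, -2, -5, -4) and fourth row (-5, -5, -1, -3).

The determinant is -288.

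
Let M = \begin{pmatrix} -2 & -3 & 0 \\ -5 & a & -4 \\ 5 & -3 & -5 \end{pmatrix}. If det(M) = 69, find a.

Expanding along the row containing a, det(M) is linear in a: det(M) = (10)·a + (159).
Set (10)·a + (159) = 69  ⇒  (10)·a = -90  ⇒  a = -9.

a = -9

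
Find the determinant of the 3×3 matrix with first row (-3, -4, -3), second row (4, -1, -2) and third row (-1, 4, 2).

The determinant is -39.

Expand along column 1:
  + (-3) · |-1 -2; 4 2| = (-3)·(-2 − (-8)) = -18
  − 4 · |-4 -3; 4 2| = −4·(-8 − (-12)) = -16
  + (-1) · |-4 -3; -1 -2| = (-1)·(8 − 3) = -5
Sum: (-18) + (-16) + (-5) = -39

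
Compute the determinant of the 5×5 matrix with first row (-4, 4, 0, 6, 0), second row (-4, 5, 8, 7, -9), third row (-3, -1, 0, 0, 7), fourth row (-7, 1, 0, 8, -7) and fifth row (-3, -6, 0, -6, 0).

Expand along column 3 (it has 4 zeros):
  − (8) · M_23   where M_23 = det([-4 4 6 0; -3 -1 0 7; -7 1 8 -7; -3 -6 -6 0]) = -1176
det = (-1)·(8)·(-1176) = 9408

9408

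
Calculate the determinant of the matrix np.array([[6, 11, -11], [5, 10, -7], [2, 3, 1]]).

Expand along row 1:
  + 6 · |10 -7; 3 1| = 6·(10 − (-21)) = 186
  − 11 · |5 -7; 2 1| = −11·(5 − (-14)) = -209
  + (-11) · |5 10; 2 3| = (-11)·(15 − 20) = 55
Sum: (186) + (-209) + (55) = 32

32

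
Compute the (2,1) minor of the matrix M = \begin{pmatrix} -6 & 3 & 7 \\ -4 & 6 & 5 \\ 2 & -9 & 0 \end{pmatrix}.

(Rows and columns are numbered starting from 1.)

Delete row 2 and column 1; the remaining 2×2 submatrix is [3 7; -9 0].
Its determinant is 3·0 − 7·(-9) = 63.

63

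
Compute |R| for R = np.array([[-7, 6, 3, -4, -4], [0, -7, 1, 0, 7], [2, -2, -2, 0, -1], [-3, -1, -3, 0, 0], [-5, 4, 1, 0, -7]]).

|R| = 2588

Expand along column 4 (it has 4 zeros):
  − (-4) · M_14   where M_14 = det([0 -7 1 7; 2 -2 -2 -1; -3 -1 -3 0; -5 4 1 -7]) = 647
det = (-1)·(-4)·(647) = 2588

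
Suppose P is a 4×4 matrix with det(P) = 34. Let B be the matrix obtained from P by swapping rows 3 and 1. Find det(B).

|B| = -34

Swapping two rows multiplies the determinant by −1.
det(B) = (-1)·(34) = -34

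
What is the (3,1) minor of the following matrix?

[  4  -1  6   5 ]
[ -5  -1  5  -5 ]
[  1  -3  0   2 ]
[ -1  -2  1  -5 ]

The minor is 95.

Delete row 3 and column 1; the remaining 3×3 submatrix is [-1 6 5; -1 5 -5; -2 1 -5].
Its determinant is 95.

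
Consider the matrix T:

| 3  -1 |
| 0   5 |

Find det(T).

15

det(T) = 3·5 − (-1)·0 = 15 − 0 = 15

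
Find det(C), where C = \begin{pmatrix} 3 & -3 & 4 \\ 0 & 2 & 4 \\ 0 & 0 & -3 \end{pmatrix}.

C is upper triangular, so det(C) is the product of the diagonal entries:
det = (3) · (2) · (-3) = -18

det(C) = -18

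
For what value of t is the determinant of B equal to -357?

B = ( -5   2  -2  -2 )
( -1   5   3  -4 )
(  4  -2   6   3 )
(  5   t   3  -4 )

8

Expanding along the row containing t, det(B) is linear in t: det(B) = (-103)·t + (467).
Set (-103)·t + (467) = -357  ⇒  (-103)·t = -824  ⇒  t = 8.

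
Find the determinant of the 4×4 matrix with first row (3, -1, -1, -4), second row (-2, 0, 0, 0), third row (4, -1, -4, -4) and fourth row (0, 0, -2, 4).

Expand along row 2 (it has 3 zeros):
  − (-2) · M_21   where M_21 = det([-1 -1 -4; -1 -4 -4; 0 -2 4]) = 12
det = (-1)·(-2)·(12) = 24

24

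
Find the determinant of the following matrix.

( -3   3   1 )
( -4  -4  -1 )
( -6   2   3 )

Expand along column 1:
  + (-3) · |-4 -1; 2 3| = (-3)·(-12 − (-2)) = 30
  − (-4) · |3 1; 2 3| = −(-4)·(9 − 2) = 28
  + (-6) · |3 1; -4 -1| = (-6)·(-3 − (-4)) = -6
Sum: (30) + (28) + (-6) = 52

The determinant is 52.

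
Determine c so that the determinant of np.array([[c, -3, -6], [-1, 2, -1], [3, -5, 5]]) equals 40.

c = 8

Expanding along the row containing c, det(A) is linear in c: det(A) = (5)·c + (0).
Set (5)·c + (0) = 40  ⇒  (5)·c = 40  ⇒  c = 8.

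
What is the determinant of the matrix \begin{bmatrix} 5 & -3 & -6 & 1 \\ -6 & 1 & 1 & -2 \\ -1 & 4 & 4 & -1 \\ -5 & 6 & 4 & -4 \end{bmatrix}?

-51

Expand along row 1:
  + (5) · M_11   where M_11 = det([1 1 -2; 4 4 -1; 6 4 -4]) = 14
  − (-3) · M_12   where M_12 = det([-6 1 -2; -1 4 -1; -5 4 -4]) = 41
  + (-6) · M_13   where M_13 = det([-6 1 -2; -1 4 -1; -5 6 -4]) = 33
  − (1) · M_14   where M_14 = det([-6 1 1; -1 4 4; -5 6 4]) = 46
det = (+1)·(5)·(14) + (-1)·(-3)·(41) + (+1)·(-6)·(33) + (-1)·(1)·(46) = -51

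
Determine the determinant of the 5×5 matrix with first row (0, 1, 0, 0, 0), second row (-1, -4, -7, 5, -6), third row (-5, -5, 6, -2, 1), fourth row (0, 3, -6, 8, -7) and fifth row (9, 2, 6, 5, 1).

-385

Expand along row 1 (it has 4 zeros):
  − (1) · M_12   where M_12 = det([-1 -7 5 -6; -5 6 -2 1; 0 -6 8 -7; 9 6 5 1]) = 385
det = (-1)·(1)·(385) = -385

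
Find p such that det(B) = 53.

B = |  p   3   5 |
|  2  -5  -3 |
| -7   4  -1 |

p = 7

Expanding along the column containing p, det(B) is linear in p: det(B) = (17)·p + (-66).
Set (17)·p + (-66) = 53  ⇒  (17)·p = 119  ⇒  p = 7.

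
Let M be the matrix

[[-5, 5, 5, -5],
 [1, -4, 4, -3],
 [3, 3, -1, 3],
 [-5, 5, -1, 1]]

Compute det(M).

|M| = 360

Expand along row 1:
  + (-5) · M_11   where M_11 = det([-4 4 -3; 3 -1 3; 5 -1 1]) = 34
  − (5) · M_12   where M_12 = det([1 4 -3; 3 -1 3; -5 -1 1]) = -46
  + (5) · M_13   where M_13 = det([1 -4 -3; 3 3 3; -5 5 1]) = -30
  − (-5) · M_14   where M_14 = det([1 -4 4; 3 3 -1; -5 5 -1]) = 90
det = (+1)·(-5)·(34) + (-1)·(5)·(-46) + (+1)·(5)·(-30) + (-1)·(-5)·(90) = 360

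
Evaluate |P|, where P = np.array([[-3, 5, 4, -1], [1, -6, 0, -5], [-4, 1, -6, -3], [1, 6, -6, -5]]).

The determinant is 2670.

Expand along row 2 (it has 1 zero):
  − (1) · M_21   where M_21 = det([5 4 -1; 1 -6 -3; 6 -6 -5]) = -22
  + (-6) · M_22   where M_22 = det([-3 4 -1; -4 -6 -3; 1 -6 -5]) = -158
  + (-5) · M_24   where M_24 = det([-3 5 4; -4 1 -6; 1 6 -6]) = -340
det = (-1)·(1)·(-22) + (+1)·(-6)·(-158) + (+1)·(-5)·(-340) = 2670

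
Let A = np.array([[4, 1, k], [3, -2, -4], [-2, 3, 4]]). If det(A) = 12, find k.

k = 0

Expanding along the column containing k, det(A) is linear in k: det(A) = (5)·k + (12).
Set (5)·k + (12) = 12  ⇒  (5)·k = 0  ⇒  k = 0.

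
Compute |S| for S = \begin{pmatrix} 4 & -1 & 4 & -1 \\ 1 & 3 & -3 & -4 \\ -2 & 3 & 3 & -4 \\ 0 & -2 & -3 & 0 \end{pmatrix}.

Expand along row 4 (it has 2 zeros):
  + (-2) · M_42   where M_42 = det([4 4 -1; 1 -3 -4; -2 3 -4]) = 147
  − (-3) · M_43   where M_43 = det([4 -1 -1; 1 3 -4; -2 3 -4]) = -21
det = (+1)·(-2)·(147) + (-1)·(-3)·(-21) = -357

|S| = -357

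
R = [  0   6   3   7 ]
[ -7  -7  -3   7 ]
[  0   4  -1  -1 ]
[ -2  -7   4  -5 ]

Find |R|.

|R| = 1898

Expand along column 1 (it has 2 zeros):
  − (-7) · M_21   where M_21 = det([6 3 7; 4 -1 -1; -7 4 -5]) = 198
  − (-2) · M_41   where M_41 = det([6 3 7; -7 -3 7; 4 -1 -1]) = 256
det = (-1)·(-7)·(198) + (-1)·(-2)·(256) = 1898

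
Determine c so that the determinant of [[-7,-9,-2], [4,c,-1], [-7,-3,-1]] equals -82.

c = 4

Expanding along the column containing c, det(M) is linear in c: det(M) = (-7)·c + (-54).
Set (-7)·c + (-54) = -82  ⇒  (-7)·c = -28  ⇒  c = 4.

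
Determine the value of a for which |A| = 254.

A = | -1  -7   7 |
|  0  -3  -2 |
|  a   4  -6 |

Expanding along the column containing a, det(A) is linear in a: det(A) = (35)·a + (-26).
Set (35)·a + (-26) = 254  ⇒  (35)·a = 280  ⇒  a = 8.

8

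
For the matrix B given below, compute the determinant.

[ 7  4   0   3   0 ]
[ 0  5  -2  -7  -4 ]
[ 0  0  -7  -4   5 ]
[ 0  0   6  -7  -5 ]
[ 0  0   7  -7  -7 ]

-3185

B is block upper-triangular with a 2×2 block and a 3×3 block on the diagonal, so its determinant equals the product of the determinants of the diagonal blocks.
det of the 2×2 block = 35
det of the 3×3 block = -91
det = (35)·(-91) = -3185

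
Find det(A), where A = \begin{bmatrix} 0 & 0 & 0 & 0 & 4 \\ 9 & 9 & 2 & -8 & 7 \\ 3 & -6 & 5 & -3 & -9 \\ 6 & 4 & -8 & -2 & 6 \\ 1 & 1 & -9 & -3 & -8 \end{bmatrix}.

-17224

Expand along row 1 (it has 4 zeros):
  + (4) · M_15   where M_15 = det([9 9 2 -8; 3 -6 5 -3; 6 4 -8 -2; 1 1 -9 -3]) = -4306
det = (+1)·(4)·(-4306) = -17224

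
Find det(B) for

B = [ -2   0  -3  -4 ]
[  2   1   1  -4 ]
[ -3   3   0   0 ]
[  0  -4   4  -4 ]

Expand along row 3 (it has 2 zeros):
  + (-3) · M_31   where M_31 = det([0 -3 -4; 1 1 -4; -4 4 -4]) = -92
  − (3) · M_32   where M_32 = det([-2 -3 -4; 2 1 -4; 0 4 -4]) = -80
det = (+1)·(-3)·(-92) + (-1)·(3)·(-80) = 516

det(B) = 516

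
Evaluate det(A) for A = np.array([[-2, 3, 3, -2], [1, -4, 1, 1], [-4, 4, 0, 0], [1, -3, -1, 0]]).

60

Expand along row 3 (it has 2 zeros):
  + (-4) · M_31   where M_31 = det([3 3 -2; -4 1 1; -3 -1 0]) = -20
  − (4) · M_32   where M_32 = det([-2 3 -2; 1 1 1; 1 -1 0]) = 5
det = (+1)·(-4)·(-20) + (-1)·(4)·(5) = 60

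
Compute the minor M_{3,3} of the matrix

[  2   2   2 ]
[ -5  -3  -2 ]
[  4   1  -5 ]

Delete row 3 and column 3; the remaining 2×2 submatrix is [2 2; -5 -3].
Its determinant is 2·(-3) − 2·(-5) = 4.

4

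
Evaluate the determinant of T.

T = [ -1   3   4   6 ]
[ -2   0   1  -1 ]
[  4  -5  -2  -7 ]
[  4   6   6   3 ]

|T| = -431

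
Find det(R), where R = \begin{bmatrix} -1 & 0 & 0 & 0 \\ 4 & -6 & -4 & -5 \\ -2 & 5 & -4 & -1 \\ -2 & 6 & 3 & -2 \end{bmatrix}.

Expand along row 1 (it has 3 zeros):
  + (-1) · M_11   where M_11 = det([-6 -4 -5; 5 -4 -1; 6 3 -2]) = -277
det = (+1)·(-1)·(-277) = 277

277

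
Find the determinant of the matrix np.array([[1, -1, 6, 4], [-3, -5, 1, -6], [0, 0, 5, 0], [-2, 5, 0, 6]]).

Expand along row 3 (it has 3 zeros):
  + (5) · M_33   where M_33 = det([1 -1 4; -3 -5 -6; -2 5 6]) = -130
det = (+1)·(5)·(-130) = -650

-650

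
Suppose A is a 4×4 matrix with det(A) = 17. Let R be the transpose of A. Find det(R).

det(Aᵀ) = det(A).
det(R) = (1)·(17) = 17

det(R) = 17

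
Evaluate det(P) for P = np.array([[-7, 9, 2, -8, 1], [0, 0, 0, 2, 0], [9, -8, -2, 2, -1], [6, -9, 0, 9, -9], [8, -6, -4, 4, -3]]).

1176

Expand along row 2 (it has 4 zeros):
  + (2) · M_24   where M_24 = det([-7 9 2 1; 9 -8 -2 -1; 6 -9 0 -9; 8 -6 -4 -3]) = 588
det = (+1)·(2)·(588) = 1176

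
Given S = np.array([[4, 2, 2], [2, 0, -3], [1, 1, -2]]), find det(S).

Expand along column 2:
  − 2 · |2 -3; 1 -2| = −2·(-4 − (-3)) = 2
  − 1 · |4 2; 2 -3| = −1·(-12 − 4) = 16
Sum: (2) + (16) = 18

18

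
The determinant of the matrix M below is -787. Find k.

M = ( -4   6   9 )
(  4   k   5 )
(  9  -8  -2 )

Expanding along the column containing k, det(M) is linear in k: det(M) = (-73)·k + (-130).
Set (-73)·k + (-130) = -787  ⇒  (-73)·k = -657  ⇒  k = 9.

k = 9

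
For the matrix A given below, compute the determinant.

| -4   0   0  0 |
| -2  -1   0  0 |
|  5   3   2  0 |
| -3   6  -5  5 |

det(A) = 40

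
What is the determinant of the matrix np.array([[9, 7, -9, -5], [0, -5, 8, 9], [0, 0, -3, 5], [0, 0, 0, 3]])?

405

The matrix is upper triangular, so the determinant is the product of the diagonal entries:
det = (9) · (-5) · (-3) · (3) = 405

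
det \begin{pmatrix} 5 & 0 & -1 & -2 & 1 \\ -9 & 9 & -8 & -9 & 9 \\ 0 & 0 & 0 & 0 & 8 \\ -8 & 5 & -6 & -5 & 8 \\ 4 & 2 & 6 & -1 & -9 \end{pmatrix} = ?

The determinant is 1240.

Expand along row 3 (it has 4 zeros):
  + (8) · M_35   where M_35 = det([5 0 -1 -2; -9 9 -8 -9; -8 5 -6 -5; 4 2 6 -1]) = 155
det = (+1)·(8)·(155) = 1240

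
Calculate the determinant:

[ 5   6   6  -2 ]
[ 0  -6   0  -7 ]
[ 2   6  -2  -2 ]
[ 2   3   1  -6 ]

Expand along row 2 (it has 2 zeros):
  + (-6) · M_22   where M_22 = det([5 6 -2; 2 -2 -2; 2 1 -6]) = 106
  + (-7) · M_24   where M_24 = det([5 6 6; 2 6 -2; 2 3 1]) = -12
det = (+1)·(-6)·(106) + (+1)·(-7)·(-12) = -552

The determinant is -552.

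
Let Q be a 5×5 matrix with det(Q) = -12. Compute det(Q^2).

det(Q^2) = (det Q)^2 = (-12)^2 = 144

144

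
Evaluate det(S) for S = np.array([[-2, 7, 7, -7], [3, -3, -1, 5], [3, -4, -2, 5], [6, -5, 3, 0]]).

Expand along row 4 (it has 1 zero):
  − (6) · M_41   where M_41 = det([7 7 -7; -3 -1 5; -4 -2 5]) = -14
  + (-5) · M_42   where M_42 = det([-2 7 -7; 3 -1 5; 3 -2 5]) = 11
  − (3) · M_43   where M_43 = det([-2 7 -7; 3 -3 5; 3 -4 5]) = 11
det = (-1)·(6)·(-14) + (+1)·(-5)·(11) + (-1)·(3)·(11) = -4

det(S) = -4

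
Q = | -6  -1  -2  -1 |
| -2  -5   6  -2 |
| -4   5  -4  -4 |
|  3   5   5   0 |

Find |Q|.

Expand along row 4 (it has 1 zero):
  − (3) · M_41   where M_41 = det([-1 -2 -1; -5 6 -2; 5 -4 -4]) = 102
  + (5) · M_42   where M_42 = det([-6 -2 -1; -2 6 -2; -4 -4 -4]) = 160
  − (5) · M_43   where M_43 = det([-6 -1 -1; -2 -5 -2; -4 5 -4]) = -150
det = (-1)·(3)·(102) + (+1)·(5)·(160) + (-1)·(5)·(-150) = 1244

The determinant is 1244.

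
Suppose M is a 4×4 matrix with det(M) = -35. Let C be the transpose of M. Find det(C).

det(Mᵀ) = det(M).
det(C) = (1)·(-35) = -35

|C| = -35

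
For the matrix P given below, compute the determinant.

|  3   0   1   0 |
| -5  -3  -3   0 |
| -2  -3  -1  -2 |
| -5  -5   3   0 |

Expand along column 4 (it has 3 zeros):
  − (-2) · M_34   where M_34 = det([3 0 1; -5 -3 -3; -5 -5 3]) = -62
det = (-1)·(-2)·(-62) = -124

|P| = -124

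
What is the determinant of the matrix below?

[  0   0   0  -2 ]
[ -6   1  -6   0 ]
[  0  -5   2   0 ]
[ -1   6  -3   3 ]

20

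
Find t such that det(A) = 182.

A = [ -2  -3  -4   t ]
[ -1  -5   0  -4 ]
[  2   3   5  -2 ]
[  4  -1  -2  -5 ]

3

Expanding along the row containing t, det(A) is linear in t: det(A) = (119)·t + (-175).
Set (119)·t + (-175) = 182  ⇒  (119)·t = 357  ⇒  t = 3.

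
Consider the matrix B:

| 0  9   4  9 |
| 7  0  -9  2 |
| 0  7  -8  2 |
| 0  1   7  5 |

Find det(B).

det(B) = 735

Expand along column 1 (it has 3 zeros):
  − (7) · M_21   where M_21 = det([9 4 9; 7 -8 2; 1 7 5]) = -105
det = (-1)·(7)·(-105) = 735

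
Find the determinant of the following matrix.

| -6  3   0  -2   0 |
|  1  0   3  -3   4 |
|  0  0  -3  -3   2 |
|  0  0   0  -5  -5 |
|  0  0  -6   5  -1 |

The matrix is block upper-triangular with a 2×2 block and a 3×3 block on the diagonal, so its determinant equals the product of the determinants of the diagonal blocks.
det of the 2×2 block = -3
det of the 3×3 block = -240
det = (-3)·(-240) = 720

The determinant is 720.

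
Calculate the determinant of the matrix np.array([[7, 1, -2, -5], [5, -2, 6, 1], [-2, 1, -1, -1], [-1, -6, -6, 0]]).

503

Expand along row 4 (it has 1 zero):
  − (-1) · M_41   where M_41 = det([1 -2 -5; -2 6 1; 1 -1 -1]) = 17
  + (-6) · M_42   where M_42 = det([7 -2 -5; 5 6 1; -2 -1 -1]) = -76
  − (-6) · M_43   where M_43 = det([7 1 -5; 5 -2 1; -2 1 -1]) = 5
det = (-1)·(-1)·(17) + (+1)·(-6)·(-76) + (-1)·(-6)·(5) = 503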